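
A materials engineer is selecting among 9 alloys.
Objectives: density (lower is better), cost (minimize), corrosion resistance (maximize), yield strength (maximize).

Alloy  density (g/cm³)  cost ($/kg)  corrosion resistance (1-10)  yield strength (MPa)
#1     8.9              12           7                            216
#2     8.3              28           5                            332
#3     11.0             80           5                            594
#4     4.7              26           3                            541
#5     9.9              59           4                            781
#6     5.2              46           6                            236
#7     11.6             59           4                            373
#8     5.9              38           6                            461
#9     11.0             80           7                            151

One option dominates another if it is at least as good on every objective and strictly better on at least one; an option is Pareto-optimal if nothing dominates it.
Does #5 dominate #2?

#5 vs #2: #5 is worse on density (9.9 vs 8.3), so it does not dominate #2.

No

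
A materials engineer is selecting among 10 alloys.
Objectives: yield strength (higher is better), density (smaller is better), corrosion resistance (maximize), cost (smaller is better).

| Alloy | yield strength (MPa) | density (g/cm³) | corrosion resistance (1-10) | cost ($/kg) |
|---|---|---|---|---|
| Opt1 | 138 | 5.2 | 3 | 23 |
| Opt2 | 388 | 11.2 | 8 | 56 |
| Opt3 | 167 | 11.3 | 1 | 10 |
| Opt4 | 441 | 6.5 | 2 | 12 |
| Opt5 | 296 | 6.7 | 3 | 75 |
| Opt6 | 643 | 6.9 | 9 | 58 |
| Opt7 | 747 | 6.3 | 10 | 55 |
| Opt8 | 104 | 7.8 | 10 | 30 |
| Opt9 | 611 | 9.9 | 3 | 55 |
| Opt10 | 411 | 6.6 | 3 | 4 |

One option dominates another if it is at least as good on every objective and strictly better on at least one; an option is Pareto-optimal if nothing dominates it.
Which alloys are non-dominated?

Opt1: not dominated (best density).
Opt2: dominated by Opt7 (yield strength 747≥388, density 6.3≤11.2, corrosion resistance 10≥8, cost 55≤56).
Opt3: dominated by Opt10 (yield strength 411≥167, density 6.6≤11.3, corrosion resistance 3≥1, cost 4≤10).
Opt4: not dominated.
Opt5: dominated by Opt7 (yield strength 747≥296, density 6.3≤6.7, corrosion resistance 10≥3, cost 55≤75).
Opt6: dominated by Opt7 (yield strength 747≥643, density 6.3≤6.9, corrosion resistance 10≥9, cost 55≤58).
Opt7: not dominated (best yield strength).
Opt8: not dominated.
Opt9: dominated by Opt7 (yield strength 747≥611, density 6.3≤9.9, corrosion resistance 10≥3, cost 55≤55).
Opt10: not dominated (best cost).

Opt1, Opt4, Opt7, Opt8, Opt10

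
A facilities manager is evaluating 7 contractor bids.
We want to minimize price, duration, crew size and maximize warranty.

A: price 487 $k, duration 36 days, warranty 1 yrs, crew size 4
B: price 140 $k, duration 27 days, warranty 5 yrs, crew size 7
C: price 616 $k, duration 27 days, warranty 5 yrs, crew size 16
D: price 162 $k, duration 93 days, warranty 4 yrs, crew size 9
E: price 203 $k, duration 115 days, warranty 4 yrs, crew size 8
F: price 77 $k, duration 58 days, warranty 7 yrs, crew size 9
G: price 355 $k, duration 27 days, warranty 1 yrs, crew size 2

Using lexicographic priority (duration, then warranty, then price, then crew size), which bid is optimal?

First minimize duration: best is 27, kept {B, C, G}.
Then maximize warranty: best is 5, kept {B, C}.
Then minimize price: best is 140, kept {B}.

B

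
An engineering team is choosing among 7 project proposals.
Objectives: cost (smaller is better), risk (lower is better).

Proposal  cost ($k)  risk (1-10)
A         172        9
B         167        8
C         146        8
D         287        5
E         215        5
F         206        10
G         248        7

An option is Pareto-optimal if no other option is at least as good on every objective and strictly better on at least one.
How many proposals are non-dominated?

2

A: dominated by B (cost 167≤172, risk 8≤9).
B: dominated by C (cost 146≤167, risk 8≤8).
C: not dominated (best cost).
D: dominated by E (cost 215≤287, risk 5≤5).
E: not dominated.
F: dominated by A (cost 172≤206, risk 9≤10).
G: dominated by E (cost 215≤248, risk 5≤7).
Pareto-optimal: C, E → 2.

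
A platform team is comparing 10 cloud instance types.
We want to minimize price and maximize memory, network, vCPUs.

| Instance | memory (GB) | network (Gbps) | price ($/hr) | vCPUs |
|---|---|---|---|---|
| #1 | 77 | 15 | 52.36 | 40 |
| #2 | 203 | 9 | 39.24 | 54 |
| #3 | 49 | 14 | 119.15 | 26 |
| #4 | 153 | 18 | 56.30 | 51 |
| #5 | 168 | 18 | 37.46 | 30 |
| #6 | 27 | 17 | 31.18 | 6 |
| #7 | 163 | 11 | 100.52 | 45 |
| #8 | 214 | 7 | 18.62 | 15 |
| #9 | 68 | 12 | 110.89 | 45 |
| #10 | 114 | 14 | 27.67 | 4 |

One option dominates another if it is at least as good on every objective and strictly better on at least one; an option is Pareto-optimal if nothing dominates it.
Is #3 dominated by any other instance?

#1 vs #3: memory 77≥49, network 15≥14, price 52.36≤119.15, vCPUs 40≥26 — #1 is at least as good on every objective and strictly better on at least one, so #1 dominates #3.

Yes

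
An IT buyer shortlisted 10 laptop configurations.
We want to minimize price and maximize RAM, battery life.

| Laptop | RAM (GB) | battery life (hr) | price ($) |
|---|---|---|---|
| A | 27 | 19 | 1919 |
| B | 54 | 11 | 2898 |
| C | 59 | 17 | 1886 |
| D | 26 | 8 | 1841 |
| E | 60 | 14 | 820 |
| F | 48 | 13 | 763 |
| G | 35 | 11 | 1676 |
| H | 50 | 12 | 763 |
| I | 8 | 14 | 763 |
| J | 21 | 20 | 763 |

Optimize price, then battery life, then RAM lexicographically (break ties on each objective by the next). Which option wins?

First minimize price: best is 763, kept {F, H, I, J}.
Then maximize battery life: best is 20, kept {J}.

J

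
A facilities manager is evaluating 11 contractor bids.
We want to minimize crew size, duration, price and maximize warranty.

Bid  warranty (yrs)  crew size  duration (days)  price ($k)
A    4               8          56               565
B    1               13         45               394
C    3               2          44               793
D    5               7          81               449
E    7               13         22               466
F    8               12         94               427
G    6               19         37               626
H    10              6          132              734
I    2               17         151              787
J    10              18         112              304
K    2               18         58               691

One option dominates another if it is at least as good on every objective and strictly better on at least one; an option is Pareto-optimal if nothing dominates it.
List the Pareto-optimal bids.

A, B, C, D, E, F, H, J

A: not dominated.
B: not dominated.
C: not dominated (best crew size).
D: not dominated.
E: not dominated (best duration).
F: not dominated.
G: dominated by E (warranty 7≥6, crew size 13≤19, duration 22≤37, price 466≤626).
H: not dominated.
I: dominated by A (warranty 4≥2, crew size 8≤17, duration 56≤151, price 565≤787).
J: not dominated (best price).
K: dominated by A (warranty 4≥2, crew size 8≤18, duration 56≤58, price 565≤691).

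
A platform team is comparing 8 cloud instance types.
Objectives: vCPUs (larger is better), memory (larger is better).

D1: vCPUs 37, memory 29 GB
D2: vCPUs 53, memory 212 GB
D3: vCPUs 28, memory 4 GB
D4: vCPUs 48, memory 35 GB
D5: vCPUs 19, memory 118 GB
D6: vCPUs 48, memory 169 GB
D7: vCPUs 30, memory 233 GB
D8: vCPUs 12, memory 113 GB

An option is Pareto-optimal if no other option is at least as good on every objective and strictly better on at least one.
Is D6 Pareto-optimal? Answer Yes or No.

D2 vs D6: vCPUs 53≥48, memory 212≥169 — D2 is at least as good on every objective and strictly better on at least one, so D2 dominates D6.

No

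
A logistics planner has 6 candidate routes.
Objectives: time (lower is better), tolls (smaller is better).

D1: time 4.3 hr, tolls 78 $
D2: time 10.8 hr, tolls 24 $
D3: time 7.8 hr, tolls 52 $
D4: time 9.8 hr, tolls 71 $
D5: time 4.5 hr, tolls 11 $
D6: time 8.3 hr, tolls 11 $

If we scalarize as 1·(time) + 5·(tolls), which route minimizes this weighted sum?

D5

D1: 1·4.3 + 5·78 = 394.3
D2: 1·10.8 + 5·24 = 130.8
D3: 1·7.8 + 5·52 = 267.8
D4: 1·9.8 + 5·71 = 364.8
D5: 1·4.5 + 5·11 = 59.5
D6: 1·8.3 + 5·11 = 63.3
Lowest: D5 at 59.5.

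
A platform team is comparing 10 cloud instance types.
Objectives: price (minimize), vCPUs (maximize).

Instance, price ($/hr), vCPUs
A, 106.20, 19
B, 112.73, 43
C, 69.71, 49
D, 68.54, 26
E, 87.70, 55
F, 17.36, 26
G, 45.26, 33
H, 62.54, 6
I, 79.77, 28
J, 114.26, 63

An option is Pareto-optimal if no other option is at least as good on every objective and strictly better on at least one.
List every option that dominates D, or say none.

F: price 17.36≤68.54, vCPUs 26≥26 — dominates D.
G: price 45.26≤68.54, vCPUs 33≥26 — dominates D.
Others (A, B, C, E, H, I, J) are each worse than D on at least one objective.

F, G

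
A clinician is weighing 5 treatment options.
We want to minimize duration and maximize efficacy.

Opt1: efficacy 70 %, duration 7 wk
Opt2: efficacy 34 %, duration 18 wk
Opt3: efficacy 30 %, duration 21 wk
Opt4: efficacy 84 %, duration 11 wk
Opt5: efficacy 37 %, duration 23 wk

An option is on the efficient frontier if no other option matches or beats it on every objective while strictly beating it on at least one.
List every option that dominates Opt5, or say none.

Opt1, Opt4

Opt1: efficacy 70≥37, duration 7≤23 — dominates Opt5.
Opt4: efficacy 84≥37, duration 11≤23 — dominates Opt5.
Others (Opt2, Opt3) are each worse than Opt5 on at least one objective.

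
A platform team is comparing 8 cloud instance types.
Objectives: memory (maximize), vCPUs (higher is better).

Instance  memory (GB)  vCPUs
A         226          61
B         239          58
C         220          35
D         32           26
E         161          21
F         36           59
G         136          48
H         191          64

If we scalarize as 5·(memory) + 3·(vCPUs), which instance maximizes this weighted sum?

A: 5·226 + 3·61 = 1313
B: 5·239 + 3·58 = 1369
C: 5·220 + 3·35 = 1205
D: 5·32 + 3·26 = 238
E: 5·161 + 3·21 = 868
F: 5·36 + 3·59 = 357
G: 5·136 + 3·48 = 824
H: 5·191 + 3·64 = 1147
Highest: B at 1369.

B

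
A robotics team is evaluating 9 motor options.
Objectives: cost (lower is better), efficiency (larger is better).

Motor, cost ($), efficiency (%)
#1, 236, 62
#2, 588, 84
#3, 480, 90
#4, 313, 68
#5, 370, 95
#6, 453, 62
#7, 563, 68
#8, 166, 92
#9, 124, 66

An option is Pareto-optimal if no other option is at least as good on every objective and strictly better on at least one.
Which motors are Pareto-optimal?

#1: dominated by #8 (cost 166≤236, efficiency 92≥62).
#2: dominated by #3 (cost 480≤588, efficiency 90≥84).
#3: dominated by #5 (cost 370≤480, efficiency 95≥90).
#4: dominated by #8 (cost 166≤313, efficiency 92≥68).
#5: not dominated (best efficiency).
#6: dominated by #1 (cost 236≤453, efficiency 62≥62).
#7: dominated by #3 (cost 480≤563, efficiency 90≥68).
#8: not dominated.
#9: not dominated (best cost).

#5, #8, #9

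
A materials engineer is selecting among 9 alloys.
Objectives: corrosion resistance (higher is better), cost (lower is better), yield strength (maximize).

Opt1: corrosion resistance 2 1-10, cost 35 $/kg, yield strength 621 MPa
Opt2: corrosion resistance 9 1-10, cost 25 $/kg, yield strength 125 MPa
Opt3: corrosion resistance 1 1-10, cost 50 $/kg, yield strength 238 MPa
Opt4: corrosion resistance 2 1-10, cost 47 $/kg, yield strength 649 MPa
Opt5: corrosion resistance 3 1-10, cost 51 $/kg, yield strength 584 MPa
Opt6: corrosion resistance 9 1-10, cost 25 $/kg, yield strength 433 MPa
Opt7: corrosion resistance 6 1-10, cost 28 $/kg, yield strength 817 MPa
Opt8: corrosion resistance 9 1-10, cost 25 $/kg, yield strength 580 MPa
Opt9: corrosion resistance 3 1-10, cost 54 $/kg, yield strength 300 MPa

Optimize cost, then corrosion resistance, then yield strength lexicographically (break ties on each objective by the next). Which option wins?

First minimize cost: best is 25, kept {Opt2, Opt6, Opt8}.
Then maximize corrosion resistance: best is 9, kept {Opt2, Opt6, Opt8}.
Then maximize yield strength: best is 580, kept {Opt8}.

Opt8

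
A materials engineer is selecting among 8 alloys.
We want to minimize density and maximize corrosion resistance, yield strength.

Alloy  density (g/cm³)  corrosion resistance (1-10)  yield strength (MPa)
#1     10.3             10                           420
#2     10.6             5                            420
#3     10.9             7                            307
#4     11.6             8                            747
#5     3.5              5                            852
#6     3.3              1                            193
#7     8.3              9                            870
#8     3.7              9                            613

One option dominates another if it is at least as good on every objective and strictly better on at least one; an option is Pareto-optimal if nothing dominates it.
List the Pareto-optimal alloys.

#1, #5, #6, #7, #8

#1: not dominated (best corrosion resistance).
#2: dominated by #1 (density 10.3≤10.6, corrosion resistance 10≥5, yield strength 420≥420).
#3: dominated by #1 (density 10.3≤10.9, corrosion resistance 10≥7, yield strength 420≥307).
#4: dominated by #7 (density 8.3≤11.6, corrosion resistance 9≥8, yield strength 870≥747).
#5: not dominated.
#6: not dominated (best density).
#7: not dominated (best yield strength).
#8: not dominated.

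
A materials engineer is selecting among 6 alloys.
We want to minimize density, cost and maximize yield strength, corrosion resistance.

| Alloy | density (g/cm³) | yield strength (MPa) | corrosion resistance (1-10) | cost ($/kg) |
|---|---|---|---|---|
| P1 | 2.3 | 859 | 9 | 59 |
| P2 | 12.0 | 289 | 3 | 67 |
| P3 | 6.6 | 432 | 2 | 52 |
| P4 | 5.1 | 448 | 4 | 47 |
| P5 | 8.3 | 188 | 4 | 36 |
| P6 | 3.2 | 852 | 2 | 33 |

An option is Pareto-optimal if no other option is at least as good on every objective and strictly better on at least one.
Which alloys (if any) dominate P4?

P1: worse on cost (59 vs 47).
P2: worse on density (12.0 vs 5.1).
P3: worse on density (6.6 vs 5.1).
P5: worse on density (8.3 vs 5.1).
P6: worse on corrosion resistance (2 vs 4).
No option dominates P4.

none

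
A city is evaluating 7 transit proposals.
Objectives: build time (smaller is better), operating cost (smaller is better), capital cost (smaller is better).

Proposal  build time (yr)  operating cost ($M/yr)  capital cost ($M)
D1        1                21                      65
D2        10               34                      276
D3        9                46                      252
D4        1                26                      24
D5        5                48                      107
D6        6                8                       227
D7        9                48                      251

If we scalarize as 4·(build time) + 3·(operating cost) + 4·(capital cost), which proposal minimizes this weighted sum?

D1: 4·1 + 3·21 + 4·65 = 327
D2: 4·10 + 3·34 + 4·276 = 1246
D3: 4·9 + 3·46 + 4·252 = 1182
D4: 4·1 + 3·26 + 4·24 = 178
D5: 4·5 + 3·48 + 4·107 = 592
D6: 4·6 + 3·8 + 4·227 = 956
D7: 4·9 + 3·48 + 4·251 = 1184
Lowest: D4 at 178.

D4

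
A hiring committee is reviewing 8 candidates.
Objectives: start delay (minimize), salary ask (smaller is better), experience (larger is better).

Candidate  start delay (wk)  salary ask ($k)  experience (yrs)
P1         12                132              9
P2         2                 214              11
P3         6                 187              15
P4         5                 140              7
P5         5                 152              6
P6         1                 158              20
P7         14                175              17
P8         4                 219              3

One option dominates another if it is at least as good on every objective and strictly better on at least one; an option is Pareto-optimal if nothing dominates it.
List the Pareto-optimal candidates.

P1: not dominated (best salary ask).
P2: dominated by P6 (start delay 1≤2, salary ask 158≤214, experience 20≥11).
P3: dominated by P6 (start delay 1≤6, salary ask 158≤187, experience 20≥15).
P4: not dominated.
P5: dominated by P4 (start delay 5≤5, salary ask 140≤152, experience 7≥6).
P6: not dominated (best start delay).
P7: dominated by P6 (start delay 1≤14, salary ask 158≤175, experience 20≥17).
P8: dominated by P2 (start delay 2≤4, salary ask 214≤219, experience 11≥3).

P1, P4, P6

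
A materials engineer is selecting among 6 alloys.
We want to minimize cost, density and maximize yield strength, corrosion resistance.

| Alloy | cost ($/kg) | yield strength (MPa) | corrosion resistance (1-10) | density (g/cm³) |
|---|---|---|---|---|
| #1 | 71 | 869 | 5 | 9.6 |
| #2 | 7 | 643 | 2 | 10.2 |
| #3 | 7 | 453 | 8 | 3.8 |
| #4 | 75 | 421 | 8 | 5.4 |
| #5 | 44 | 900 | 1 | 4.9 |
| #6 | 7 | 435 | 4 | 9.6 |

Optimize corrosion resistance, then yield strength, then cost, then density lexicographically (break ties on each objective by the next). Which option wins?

#3

First maximize corrosion resistance: best is 8, kept {#3, #4}.
Then maximize yield strength: best is 453, kept {#3}.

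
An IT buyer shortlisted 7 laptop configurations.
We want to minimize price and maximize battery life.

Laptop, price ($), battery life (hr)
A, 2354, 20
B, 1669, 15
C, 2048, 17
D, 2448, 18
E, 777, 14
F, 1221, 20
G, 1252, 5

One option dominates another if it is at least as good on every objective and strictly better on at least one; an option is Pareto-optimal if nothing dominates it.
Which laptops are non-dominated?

A: dominated by F (price 1221≤2354, battery life 20≥20).
B: dominated by F (price 1221≤1669, battery life 20≥15).
C: dominated by F (price 1221≤2048, battery life 20≥17).
D: dominated by A (price 2354≤2448, battery life 20≥18).
E: not dominated (best price).
F: not dominated.
G: dominated by E (price 777≤1252, battery life 14≥5).

E, F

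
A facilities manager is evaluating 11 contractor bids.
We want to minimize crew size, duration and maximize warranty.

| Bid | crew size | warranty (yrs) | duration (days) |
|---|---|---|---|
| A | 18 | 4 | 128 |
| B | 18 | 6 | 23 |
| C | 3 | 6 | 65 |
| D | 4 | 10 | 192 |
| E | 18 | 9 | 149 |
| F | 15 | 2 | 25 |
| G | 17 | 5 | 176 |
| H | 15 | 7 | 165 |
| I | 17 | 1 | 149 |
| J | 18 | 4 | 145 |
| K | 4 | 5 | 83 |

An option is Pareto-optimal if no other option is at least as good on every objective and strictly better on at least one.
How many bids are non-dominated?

6

A: dominated by B (crew size 18≤18, warranty 6≥4, duration 23≤128).
B: not dominated (best duration).
C: not dominated (best crew size).
D: not dominated (best warranty).
E: not dominated.
F: not dominated.
G: dominated by C (crew size 3≤17, warranty 6≥5, duration 65≤176).
H: not dominated.
I: dominated by C (crew size 3≤17, warranty 6≥1, duration 65≤149).
J: dominated by A (crew size 18≤18, warranty 4≥4, duration 128≤145).
K: dominated by C (crew size 3≤4, warranty 6≥5, duration 65≤83).
Pareto-optimal: B, C, D, E, F, H → 6.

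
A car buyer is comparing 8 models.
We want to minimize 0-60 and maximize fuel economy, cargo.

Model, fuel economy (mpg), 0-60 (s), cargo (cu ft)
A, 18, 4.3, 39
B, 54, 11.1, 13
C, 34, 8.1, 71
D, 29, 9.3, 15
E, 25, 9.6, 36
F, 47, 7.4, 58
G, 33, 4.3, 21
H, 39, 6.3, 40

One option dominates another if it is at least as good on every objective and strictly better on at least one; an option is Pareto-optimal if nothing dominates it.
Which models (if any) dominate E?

C: fuel economy 34≥25, 0-60 8.1≤9.6, cargo 71≥36 — dominates E.
F: fuel economy 47≥25, 0-60 7.4≤9.6, cargo 58≥36 — dominates E.
H: fuel economy 39≥25, 0-60 6.3≤9.6, cargo 40≥36 — dominates E.
Others (A, B, D, G) are each worse than E on at least one objective.

C, F, H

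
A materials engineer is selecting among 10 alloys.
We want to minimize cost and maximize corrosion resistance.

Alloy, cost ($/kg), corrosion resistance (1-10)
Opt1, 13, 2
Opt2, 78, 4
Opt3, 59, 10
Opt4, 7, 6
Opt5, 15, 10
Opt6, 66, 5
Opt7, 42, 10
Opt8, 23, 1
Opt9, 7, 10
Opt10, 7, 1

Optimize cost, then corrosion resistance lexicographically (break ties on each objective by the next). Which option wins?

First minimize cost: best is 7, kept {Opt4, Opt9, Opt10}.
Then maximize corrosion resistance: best is 10, kept {Opt9}.

Opt9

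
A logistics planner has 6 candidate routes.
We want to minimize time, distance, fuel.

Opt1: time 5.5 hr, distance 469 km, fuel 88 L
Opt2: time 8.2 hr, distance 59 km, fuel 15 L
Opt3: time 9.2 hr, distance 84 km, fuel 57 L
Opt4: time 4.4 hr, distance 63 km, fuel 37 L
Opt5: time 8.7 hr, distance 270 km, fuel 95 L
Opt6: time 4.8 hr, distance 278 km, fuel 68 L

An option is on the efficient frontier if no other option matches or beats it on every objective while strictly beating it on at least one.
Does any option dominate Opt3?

Yes

Opt2 vs Opt3: time 8.2≤9.2, distance 59≤84, fuel 15≤57 — Opt2 is at least as good on every objective and strictly better on at least one, so Opt2 dominates Opt3.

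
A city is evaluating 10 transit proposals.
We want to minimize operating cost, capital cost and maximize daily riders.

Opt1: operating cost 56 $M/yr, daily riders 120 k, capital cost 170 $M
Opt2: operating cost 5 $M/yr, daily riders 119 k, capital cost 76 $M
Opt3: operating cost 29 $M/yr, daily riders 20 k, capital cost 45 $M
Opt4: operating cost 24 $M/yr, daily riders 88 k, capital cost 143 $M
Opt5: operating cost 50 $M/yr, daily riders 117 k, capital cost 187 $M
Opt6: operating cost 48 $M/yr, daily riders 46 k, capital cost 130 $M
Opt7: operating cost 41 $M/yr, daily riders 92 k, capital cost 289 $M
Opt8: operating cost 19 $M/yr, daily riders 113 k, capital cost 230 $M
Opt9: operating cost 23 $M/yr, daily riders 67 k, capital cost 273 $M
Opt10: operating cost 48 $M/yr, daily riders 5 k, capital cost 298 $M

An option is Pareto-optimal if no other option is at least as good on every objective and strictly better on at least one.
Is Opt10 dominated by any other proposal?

Yes

Opt2 vs Opt10: operating cost 5≤48, daily riders 119≥5, capital cost 76≤298 — Opt2 is at least as good on every objective and strictly better on at least one, so Opt2 dominates Opt10.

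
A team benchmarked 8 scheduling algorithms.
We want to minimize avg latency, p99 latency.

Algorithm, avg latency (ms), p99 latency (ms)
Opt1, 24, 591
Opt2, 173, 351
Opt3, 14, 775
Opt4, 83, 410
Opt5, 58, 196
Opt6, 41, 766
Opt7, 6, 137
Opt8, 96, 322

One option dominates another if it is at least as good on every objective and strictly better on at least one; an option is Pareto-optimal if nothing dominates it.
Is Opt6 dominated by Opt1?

Opt1 vs Opt6: avg latency 24≤41, p99 latency 591≤766 — Opt1 is at least as good on every objective with at least one strict improvement.

Yes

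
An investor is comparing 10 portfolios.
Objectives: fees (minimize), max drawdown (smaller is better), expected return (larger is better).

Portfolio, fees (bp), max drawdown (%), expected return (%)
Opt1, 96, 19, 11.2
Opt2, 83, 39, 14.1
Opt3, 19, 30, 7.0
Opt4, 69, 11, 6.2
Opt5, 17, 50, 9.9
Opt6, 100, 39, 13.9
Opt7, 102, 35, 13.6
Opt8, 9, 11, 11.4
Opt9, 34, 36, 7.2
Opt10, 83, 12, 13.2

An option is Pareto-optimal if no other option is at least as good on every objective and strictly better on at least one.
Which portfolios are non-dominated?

Opt1: dominated by Opt8 (fees 9≤96, max drawdown 11≤19, expected return 11.4≥11.2).
Opt2: not dominated (best expected return).
Opt3: dominated by Opt8 (fees 9≤19, max drawdown 11≤30, expected return 11.4≥7.0).
Opt4: dominated by Opt8 (fees 9≤69, max drawdown 11≤11, expected return 11.4≥6.2).
Opt5: dominated by Opt8 (fees 9≤17, max drawdown 11≤50, expected return 11.4≥9.9).
Opt6: dominated by Opt2 (fees 83≤100, max drawdown 39≤39, expected return 14.1≥13.9).
Opt7: not dominated.
Opt8: not dominated (best fees).
Opt9: dominated by Opt8 (fees 9≤34, max drawdown 11≤36, expected return 11.4≥7.2).
Opt10: not dominated.

Opt2, Opt7, Opt8, Opt10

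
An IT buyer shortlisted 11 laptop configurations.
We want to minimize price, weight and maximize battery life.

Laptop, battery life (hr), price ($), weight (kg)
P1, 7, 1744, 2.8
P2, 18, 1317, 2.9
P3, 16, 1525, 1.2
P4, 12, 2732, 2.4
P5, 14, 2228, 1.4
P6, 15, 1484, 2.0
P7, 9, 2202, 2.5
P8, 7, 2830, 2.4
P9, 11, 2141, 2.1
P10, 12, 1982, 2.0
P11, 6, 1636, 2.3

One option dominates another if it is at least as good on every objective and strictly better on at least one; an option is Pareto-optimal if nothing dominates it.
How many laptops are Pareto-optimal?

3

P1: dominated by P3 (battery life 16≥7, price 1525≤1744, weight 1.2≤2.8).
P2: not dominated (best battery life).
P3: not dominated (best weight).
P4: dominated by P3 (battery life 16≥12, price 1525≤2732, weight 1.2≤2.4).
P5: dominated by P3 (battery life 16≥14, price 1525≤2228, weight 1.2≤1.4).
P6: not dominated.
P7: dominated by P3 (battery life 16≥9, price 1525≤2202, weight 1.2≤2.5).
P8: dominated by P3 (battery life 16≥7, price 1525≤2830, weight 1.2≤2.4).
P9: dominated by P3 (battery life 16≥11, price 1525≤2141, weight 1.2≤2.1).
P10: dominated by P3 (battery life 16≥12, price 1525≤1982, weight 1.2≤2.0).
P11: dominated by P3 (battery life 16≥6, price 1525≤1636, weight 1.2≤2.3).
Pareto-optimal: P2, P3, P6 → 3.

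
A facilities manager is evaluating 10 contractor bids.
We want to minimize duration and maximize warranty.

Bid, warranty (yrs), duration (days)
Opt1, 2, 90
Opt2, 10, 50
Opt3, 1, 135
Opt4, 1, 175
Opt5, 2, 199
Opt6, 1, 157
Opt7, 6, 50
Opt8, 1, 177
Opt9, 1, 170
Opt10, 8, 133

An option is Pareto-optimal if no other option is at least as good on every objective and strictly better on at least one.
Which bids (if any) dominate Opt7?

Opt2: warranty 10≥6, duration 50≤50 — dominates Opt7.
Others (Opt1, Opt3, Opt4, Opt5, Opt6, Opt8, Opt9, Opt10) are each worse than Opt7 on at least one objective.

Opt2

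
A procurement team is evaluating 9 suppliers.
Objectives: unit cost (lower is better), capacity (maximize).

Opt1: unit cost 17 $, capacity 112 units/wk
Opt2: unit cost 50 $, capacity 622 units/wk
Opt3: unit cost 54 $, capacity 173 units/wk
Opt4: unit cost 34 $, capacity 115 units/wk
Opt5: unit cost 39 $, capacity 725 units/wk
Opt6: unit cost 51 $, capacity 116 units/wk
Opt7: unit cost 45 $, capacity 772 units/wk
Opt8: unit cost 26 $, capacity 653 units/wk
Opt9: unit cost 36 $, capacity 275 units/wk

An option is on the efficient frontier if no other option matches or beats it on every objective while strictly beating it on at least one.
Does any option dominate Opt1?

Opt2: worse on unit cost (50 vs 17).
Opt3: worse on unit cost (54 vs 17).
Opt4: worse on unit cost (34 vs 17).
Opt5: worse on unit cost (39 vs 17).
Opt6: worse on unit cost (51 vs 17).
Opt7: worse on unit cost (45 vs 17).
Opt8: worse on unit cost (26 vs 17).
Opt9: worse on unit cost (36 vs 17).
No option is at least as good as Opt1 on every objective and strictly better on one.

No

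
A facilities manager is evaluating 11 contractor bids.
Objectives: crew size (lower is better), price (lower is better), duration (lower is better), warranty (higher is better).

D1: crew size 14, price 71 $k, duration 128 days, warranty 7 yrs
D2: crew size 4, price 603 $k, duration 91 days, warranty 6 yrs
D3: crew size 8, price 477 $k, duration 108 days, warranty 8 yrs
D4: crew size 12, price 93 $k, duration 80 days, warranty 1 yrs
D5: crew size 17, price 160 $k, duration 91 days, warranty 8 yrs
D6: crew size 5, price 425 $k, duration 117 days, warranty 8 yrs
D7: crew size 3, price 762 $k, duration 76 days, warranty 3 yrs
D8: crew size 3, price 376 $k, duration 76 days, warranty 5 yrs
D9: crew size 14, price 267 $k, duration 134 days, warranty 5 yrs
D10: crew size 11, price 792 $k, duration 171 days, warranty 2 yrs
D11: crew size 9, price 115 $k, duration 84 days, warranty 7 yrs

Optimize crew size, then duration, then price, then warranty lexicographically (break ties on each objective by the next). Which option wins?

First minimize crew size: best is 3, kept {D7, D8}.
Then minimize duration: best is 76, kept {D7, D8}.
Then minimize price: best is 376, kept {D8}.

D8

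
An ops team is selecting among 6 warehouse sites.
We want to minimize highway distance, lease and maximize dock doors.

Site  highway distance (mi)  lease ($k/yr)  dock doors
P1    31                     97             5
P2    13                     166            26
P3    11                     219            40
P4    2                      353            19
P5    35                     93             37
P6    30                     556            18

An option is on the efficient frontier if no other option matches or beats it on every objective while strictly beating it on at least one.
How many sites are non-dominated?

5

P1: not dominated.
P2: not dominated.
P3: not dominated (best dock doors).
P4: not dominated (best highway distance).
P5: not dominated (best lease).
P6: dominated by P2 (highway distance 13≤30, lease 166≤556, dock doors 26≥18).
Pareto-optimal: P1, P2, P3, P4, P5 → 5.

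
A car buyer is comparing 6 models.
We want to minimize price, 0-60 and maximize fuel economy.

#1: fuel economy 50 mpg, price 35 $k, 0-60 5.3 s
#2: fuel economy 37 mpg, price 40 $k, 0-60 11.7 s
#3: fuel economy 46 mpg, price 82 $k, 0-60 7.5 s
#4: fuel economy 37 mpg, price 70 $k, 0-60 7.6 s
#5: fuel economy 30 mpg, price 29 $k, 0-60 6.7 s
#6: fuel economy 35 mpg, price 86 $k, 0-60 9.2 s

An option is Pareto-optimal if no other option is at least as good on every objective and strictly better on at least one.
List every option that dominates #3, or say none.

#1: fuel economy 50≥46, price 35≤82, 0-60 5.3≤7.5 — dominates #3.
Others (#2, #4, #5, #6) are each worse than #3 on at least one objective.

#1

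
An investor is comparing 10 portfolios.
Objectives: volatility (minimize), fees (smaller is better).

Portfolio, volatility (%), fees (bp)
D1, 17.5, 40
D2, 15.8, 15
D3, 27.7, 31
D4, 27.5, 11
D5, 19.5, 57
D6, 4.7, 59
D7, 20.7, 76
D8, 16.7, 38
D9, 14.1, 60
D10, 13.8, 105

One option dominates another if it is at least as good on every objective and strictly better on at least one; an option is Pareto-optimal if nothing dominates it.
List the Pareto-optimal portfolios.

D1: dominated by D2 (volatility 15.8≤17.5, fees 15≤40).
D2: not dominated.
D3: dominated by D2 (volatility 15.8≤27.7, fees 15≤31).
D4: not dominated (best fees).
D5: dominated by D1 (volatility 17.5≤19.5, fees 40≤57).
D6: not dominated (best volatility).
D7: dominated by D1 (volatility 17.5≤20.7, fees 40≤76).
D8: dominated by D2 (volatility 15.8≤16.7, fees 15≤38).
D9: dominated by D6 (volatility 4.7≤14.1, fees 59≤60).
D10: dominated by D6 (volatility 4.7≤13.8, fees 59≤105).

D2, D4, D6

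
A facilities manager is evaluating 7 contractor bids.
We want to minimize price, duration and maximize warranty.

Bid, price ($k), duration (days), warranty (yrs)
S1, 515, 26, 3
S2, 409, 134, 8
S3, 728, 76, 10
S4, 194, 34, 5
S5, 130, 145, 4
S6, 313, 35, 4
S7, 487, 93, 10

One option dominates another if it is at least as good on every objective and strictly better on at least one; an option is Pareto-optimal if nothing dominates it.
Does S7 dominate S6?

S7 vs S6: S7 is worse on price (487 vs 313), so it does not dominate S6.

No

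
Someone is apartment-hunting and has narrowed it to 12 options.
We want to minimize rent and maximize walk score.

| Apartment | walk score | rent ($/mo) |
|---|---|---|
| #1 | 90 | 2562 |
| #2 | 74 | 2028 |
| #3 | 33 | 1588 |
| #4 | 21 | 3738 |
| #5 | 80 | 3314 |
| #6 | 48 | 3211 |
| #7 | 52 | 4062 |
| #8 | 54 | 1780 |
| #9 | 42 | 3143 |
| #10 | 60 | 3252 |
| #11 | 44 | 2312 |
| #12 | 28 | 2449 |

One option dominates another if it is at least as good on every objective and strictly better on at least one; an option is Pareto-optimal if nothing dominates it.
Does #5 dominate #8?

#5 vs #8: #5 is worse on rent (3314 vs 1780), so it does not dominate #8.

No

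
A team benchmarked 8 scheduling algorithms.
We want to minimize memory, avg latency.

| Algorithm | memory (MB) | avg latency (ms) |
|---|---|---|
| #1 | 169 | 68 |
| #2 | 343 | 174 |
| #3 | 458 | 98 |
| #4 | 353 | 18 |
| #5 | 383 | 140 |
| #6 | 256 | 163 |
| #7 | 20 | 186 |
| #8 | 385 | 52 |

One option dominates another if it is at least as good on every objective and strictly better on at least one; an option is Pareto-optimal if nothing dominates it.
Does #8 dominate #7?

No

#8 vs #7: #8 is worse on memory (385 vs 20), so it does not dominate #7.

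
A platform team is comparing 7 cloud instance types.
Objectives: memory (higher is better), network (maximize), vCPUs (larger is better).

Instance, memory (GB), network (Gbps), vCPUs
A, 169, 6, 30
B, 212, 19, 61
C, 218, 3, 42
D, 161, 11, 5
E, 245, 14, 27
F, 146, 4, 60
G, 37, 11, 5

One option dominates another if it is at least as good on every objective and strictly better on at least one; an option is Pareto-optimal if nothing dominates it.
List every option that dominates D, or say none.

B, E

B: memory 212≥161, network 19≥11, vCPUs 61≥5 — dominates D.
E: memory 245≥161, network 14≥11, vCPUs 27≥5 — dominates D.
Others (A, C, F, G) are each worse than D on at least one objective.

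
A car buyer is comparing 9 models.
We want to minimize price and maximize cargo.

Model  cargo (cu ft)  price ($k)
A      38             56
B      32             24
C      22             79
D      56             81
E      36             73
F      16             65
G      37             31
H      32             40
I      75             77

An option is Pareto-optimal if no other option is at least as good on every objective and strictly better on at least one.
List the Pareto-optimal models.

A, B, G, I

A: not dominated.
B: not dominated (best price).
C: dominated by A (cargo 38≥22, price 56≤79).
D: dominated by I (cargo 75≥56, price 77≤81).
E: dominated by A (cargo 38≥36, price 56≤73).
F: dominated by A (cargo 38≥16, price 56≤65).
G: not dominated.
H: dominated by B (cargo 32≥32, price 24≤40).
I: not dominated (best cargo).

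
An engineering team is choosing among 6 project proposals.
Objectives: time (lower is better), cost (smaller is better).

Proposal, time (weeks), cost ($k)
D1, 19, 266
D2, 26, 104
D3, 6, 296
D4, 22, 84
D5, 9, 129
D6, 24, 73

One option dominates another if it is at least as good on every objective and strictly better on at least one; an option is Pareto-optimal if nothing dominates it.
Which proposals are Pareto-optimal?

D3, D4, D5, D6

D1: dominated by D5 (time 9≤19, cost 129≤266).
D2: dominated by D4 (time 22≤26, cost 84≤104).
D3: not dominated (best time).
D4: not dominated.
D5: not dominated.
D6: not dominated (best cost).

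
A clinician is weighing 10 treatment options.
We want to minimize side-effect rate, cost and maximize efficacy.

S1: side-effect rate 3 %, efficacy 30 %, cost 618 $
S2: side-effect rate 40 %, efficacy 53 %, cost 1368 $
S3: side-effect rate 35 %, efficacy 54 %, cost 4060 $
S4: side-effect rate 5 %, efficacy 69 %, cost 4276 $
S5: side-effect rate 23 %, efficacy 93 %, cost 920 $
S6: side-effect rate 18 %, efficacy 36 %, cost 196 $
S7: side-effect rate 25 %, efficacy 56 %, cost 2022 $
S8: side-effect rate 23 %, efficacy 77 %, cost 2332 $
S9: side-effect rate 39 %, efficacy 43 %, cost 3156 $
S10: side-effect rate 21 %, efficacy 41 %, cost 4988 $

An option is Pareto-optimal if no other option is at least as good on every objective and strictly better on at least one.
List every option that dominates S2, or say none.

S5

S5: side-effect rate 23≤40, efficacy 93≥53, cost 920≤1368 — dominates S2.
Others (S1, S3, S4, S6, S7, S8, S9, S10) are each worse than S2 on at least one objective.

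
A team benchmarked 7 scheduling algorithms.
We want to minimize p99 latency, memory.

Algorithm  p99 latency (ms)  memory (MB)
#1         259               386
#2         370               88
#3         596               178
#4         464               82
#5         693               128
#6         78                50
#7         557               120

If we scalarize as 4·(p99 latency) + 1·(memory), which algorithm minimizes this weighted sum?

#1: 4·259 + 1·386 = 1422
#2: 4·370 + 1·88 = 1568
#3: 4·596 + 1·178 = 2562
#4: 4·464 + 1·82 = 1938
#5: 4·693 + 1·128 = 2900
#6: 4·78 + 1·50 = 362
#7: 4·557 + 1·120 = 2348
Lowest: #6 at 362.

#6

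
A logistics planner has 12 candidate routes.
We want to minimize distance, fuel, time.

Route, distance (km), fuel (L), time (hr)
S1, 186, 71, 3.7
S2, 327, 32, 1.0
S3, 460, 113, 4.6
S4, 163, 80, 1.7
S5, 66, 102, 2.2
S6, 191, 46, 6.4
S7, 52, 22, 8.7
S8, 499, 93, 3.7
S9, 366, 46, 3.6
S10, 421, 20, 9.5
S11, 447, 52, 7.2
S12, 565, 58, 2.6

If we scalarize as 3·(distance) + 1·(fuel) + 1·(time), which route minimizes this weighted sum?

S7

S1: 3·186 + 1·71 + 1·3.7 = 632.7
S2: 3·327 + 1·32 + 1·1.0 = 1014.0
S3: 3·460 + 1·113 + 1·4.6 = 1497.6
S4: 3·163 + 1·80 + 1·1.7 = 570.7
S5: 3·66 + 1·102 + 1·2.2 = 302.2
S6: 3·191 + 1·46 + 1·6.4 = 625.4
S7: 3·52 + 1·22 + 1·8.7 = 186.7
S8: 3·499 + 1·93 + 1·3.7 = 1593.7
S9: 3·366 + 1·46 + 1·3.6 = 1147.6
S10: 3·421 + 1·20 + 1·9.5 = 1292.5
S11: 3·447 + 1·52 + 1·7.2 = 1400.2
S12: 3·565 + 1·58 + 1·2.6 = 1755.6
Lowest: S7 at 186.7.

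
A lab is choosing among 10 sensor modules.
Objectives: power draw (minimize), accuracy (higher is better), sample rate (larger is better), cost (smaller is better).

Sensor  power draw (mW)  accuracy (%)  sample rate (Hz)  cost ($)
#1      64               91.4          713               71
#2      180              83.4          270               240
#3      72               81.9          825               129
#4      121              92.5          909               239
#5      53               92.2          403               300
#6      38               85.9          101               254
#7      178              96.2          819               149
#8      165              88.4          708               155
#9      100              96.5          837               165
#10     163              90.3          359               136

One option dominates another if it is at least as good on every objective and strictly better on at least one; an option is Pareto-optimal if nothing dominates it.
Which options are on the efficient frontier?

#1: not dominated (best cost).
#2: dominated by #1 (power draw 64≤180, accuracy 91.4≥83.4, sample rate 713≥270, cost 71≤240).
#3: not dominated.
#4: not dominated (best sample rate).
#5: not dominated.
#6: not dominated (best power draw).
#7: not dominated.
#8: dominated by #1 (power draw 64≤165, accuracy 91.4≥88.4, sample rate 713≥708, cost 71≤155).
#9: not dominated (best accuracy).
#10: dominated by #1 (power draw 64≤163, accuracy 91.4≥90.3, sample rate 713≥359, cost 71≤136).

#1, #3, #4, #5, #6, #7, #9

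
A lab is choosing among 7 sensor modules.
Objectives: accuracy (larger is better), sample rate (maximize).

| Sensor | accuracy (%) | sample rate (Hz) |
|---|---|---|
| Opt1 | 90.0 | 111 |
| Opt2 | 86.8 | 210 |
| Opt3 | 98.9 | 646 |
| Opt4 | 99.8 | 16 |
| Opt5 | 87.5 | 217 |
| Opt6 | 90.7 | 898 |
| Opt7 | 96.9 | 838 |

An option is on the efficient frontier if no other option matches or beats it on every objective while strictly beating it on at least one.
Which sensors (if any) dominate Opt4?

Opt1: worse on accuracy (90.0 vs 99.8).
Opt2: worse on accuracy (86.8 vs 99.8).
Opt3: worse on accuracy (98.9 vs 99.8).
Opt5: worse on accuracy (87.5 vs 99.8).
Opt6: worse on accuracy (90.7 vs 99.8).
Opt7: worse on accuracy (96.9 vs 99.8).
No option dominates Opt4.

none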